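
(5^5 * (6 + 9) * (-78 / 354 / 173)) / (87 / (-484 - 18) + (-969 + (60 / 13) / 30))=3976781250 / 64547240947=0.06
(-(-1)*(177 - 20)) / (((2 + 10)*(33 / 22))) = 157 / 18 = 8.72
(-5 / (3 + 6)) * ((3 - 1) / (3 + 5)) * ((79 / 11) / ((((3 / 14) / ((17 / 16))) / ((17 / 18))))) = -799085 / 171072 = -4.67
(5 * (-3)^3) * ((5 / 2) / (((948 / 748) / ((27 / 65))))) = -227205 / 2054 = -110.62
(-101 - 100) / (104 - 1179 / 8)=1608 / 347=4.63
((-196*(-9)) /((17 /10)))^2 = 311169600 /289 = 1076711.42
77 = 77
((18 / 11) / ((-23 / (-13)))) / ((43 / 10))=2340 / 10879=0.22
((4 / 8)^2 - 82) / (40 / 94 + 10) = -15369 / 1960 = -7.84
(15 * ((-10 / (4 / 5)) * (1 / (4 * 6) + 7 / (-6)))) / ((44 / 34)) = 57375 / 352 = 163.00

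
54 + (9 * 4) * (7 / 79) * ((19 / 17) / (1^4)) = 77310 / 1343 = 57.57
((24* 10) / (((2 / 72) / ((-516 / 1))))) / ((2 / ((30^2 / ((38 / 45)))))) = -45139680000 / 19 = -2375772631.58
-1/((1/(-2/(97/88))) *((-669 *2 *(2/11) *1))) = -484/64893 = -0.01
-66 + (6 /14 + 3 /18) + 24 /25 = -64.44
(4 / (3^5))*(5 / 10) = 0.01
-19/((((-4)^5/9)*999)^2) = -19/12919504896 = -0.00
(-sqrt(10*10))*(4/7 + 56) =-3960/7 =-565.71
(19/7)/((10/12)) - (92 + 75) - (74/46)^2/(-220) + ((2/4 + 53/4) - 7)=-63943109/407330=-156.98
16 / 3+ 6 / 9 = 6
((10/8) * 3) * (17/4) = 255/16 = 15.94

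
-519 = -519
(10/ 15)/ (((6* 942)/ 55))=0.01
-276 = -276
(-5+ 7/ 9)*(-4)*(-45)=-760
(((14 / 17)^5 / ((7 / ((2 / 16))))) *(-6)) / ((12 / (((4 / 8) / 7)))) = -343 / 1419857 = -0.00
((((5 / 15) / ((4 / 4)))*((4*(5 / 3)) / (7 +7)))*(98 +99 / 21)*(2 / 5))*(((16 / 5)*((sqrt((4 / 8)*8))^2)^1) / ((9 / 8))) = 1472512 / 19845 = 74.20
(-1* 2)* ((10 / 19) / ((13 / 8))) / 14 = -80 / 1729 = -0.05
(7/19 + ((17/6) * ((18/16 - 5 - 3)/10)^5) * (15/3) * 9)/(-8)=765612031/318767104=2.40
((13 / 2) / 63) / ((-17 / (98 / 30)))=-91 / 4590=-0.02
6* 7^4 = 14406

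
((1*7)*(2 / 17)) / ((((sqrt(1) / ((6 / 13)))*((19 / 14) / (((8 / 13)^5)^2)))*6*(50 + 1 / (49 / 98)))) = 52613349376 / 7525281494561363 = 0.00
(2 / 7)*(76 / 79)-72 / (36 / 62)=-68420 / 553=-123.73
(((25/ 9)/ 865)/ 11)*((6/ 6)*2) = 10/ 17127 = 0.00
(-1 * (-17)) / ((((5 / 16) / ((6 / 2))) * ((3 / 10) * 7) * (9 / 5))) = 2720 / 63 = 43.17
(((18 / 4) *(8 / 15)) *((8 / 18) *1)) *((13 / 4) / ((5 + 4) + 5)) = 26 / 105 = 0.25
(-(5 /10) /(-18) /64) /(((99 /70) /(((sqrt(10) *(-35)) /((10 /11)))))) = -245 *sqrt(10) /20736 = -0.04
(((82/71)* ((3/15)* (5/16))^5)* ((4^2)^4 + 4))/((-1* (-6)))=671785/55836672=0.01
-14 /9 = -1.56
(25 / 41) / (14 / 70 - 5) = -125 / 984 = -0.13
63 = 63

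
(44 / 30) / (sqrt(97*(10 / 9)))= 11*sqrt(970) / 2425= 0.14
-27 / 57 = -9 / 19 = -0.47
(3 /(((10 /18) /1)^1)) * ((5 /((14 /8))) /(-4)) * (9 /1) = -243 /7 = -34.71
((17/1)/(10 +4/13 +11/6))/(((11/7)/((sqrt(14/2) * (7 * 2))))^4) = 5992994882784/13865027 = 432238.24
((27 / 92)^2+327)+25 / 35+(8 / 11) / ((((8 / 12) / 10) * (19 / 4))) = 4087536511 / 12382832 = 330.10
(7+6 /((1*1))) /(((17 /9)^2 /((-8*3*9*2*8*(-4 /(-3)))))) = -4852224 /289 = -16789.70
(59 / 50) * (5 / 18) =59 / 180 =0.33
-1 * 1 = -1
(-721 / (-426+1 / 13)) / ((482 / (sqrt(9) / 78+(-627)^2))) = 1380.68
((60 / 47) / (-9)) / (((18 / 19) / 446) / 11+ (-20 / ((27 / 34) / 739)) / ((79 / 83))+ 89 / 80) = 53020123200 / 7308794048016707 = 0.00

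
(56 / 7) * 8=64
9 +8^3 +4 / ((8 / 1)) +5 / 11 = 11483 / 22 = 521.95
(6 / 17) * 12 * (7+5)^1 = 864 / 17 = 50.82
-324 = -324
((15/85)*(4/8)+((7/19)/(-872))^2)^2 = 169537048773015361/21776003933011185664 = 0.01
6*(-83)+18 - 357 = -837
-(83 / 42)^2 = -6889 / 1764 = -3.91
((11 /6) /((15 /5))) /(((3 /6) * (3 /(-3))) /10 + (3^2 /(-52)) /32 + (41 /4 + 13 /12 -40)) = -0.02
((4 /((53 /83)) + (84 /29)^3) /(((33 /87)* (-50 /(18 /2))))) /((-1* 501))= 1077558 /37218455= 0.03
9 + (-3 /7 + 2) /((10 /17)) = 817 /70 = 11.67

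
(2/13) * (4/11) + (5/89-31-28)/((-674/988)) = 370827876/4288999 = 86.46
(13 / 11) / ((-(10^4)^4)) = -0.00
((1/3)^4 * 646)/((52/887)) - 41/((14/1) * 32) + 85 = 104231291/471744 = 220.95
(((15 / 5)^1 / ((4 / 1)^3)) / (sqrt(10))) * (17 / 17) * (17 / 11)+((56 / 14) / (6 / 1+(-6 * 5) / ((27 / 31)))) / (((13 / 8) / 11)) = -99 / 104+51 * sqrt(10) / 7040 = -0.93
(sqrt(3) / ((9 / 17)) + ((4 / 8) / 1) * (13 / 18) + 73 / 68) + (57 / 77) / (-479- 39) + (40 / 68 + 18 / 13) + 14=17 * sqrt(3) / 9 + 690439774 / 39666627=20.68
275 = 275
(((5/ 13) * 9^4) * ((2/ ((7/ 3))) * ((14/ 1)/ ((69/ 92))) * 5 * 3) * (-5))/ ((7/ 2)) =-78732000/ 91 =-865186.81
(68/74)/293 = 34/10841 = 0.00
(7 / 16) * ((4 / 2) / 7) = 1 / 8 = 0.12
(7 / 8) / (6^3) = 7 / 1728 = 0.00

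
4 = 4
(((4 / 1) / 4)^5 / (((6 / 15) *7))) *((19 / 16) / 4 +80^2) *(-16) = -292585 / 8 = -36573.12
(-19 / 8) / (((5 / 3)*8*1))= -57 / 320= -0.18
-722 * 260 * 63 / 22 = -5913180 / 11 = -537561.82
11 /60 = 0.18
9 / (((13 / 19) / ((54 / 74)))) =4617 / 481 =9.60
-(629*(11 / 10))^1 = -6919 / 10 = -691.90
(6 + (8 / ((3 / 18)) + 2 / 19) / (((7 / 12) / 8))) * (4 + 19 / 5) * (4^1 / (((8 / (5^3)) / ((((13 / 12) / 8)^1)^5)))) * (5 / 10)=593576836775 / 80329310208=7.39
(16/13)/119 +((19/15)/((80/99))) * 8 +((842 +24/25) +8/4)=2653137/3094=857.51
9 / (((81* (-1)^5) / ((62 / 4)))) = -31 / 18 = -1.72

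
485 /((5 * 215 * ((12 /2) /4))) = 194 /645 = 0.30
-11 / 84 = -0.13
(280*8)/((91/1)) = 320/13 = 24.62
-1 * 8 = -8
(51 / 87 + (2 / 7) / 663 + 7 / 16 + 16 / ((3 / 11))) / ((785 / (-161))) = -985470351 / 80497040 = -12.24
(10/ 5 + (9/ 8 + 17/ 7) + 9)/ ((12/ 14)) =815/ 48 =16.98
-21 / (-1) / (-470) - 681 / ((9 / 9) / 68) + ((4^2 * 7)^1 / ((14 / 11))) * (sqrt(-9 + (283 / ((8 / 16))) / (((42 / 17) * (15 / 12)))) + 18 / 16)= -21718251 / 470 + 88 * sqrt(1921395) / 105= -45047.32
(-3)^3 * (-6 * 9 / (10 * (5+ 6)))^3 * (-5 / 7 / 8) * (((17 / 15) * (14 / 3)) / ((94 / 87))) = -87333471 / 62557000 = -1.40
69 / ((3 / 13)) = 299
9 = 9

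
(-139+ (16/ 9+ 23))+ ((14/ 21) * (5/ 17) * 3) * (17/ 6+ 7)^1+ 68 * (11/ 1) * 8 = 898961/ 153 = 5875.56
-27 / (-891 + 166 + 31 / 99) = 2673 / 71744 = 0.04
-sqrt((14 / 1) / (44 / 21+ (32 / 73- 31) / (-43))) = -7*sqrt(3483668478) / 184967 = -2.23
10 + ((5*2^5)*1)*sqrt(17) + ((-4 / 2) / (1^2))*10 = 649.70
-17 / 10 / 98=-17 / 980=-0.02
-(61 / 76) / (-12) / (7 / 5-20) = -305 / 84816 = -0.00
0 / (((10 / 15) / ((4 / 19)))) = 0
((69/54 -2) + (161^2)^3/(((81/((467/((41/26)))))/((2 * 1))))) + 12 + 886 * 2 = 845873610455190379/6642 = 127352244874313.52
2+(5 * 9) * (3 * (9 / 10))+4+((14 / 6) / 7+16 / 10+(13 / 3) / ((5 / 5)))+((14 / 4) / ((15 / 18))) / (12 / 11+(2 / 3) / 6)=70003 / 510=137.26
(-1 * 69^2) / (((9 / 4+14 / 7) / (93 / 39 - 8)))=6290.55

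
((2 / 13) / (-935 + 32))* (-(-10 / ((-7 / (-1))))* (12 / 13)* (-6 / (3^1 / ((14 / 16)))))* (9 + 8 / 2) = 20 / 3913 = 0.01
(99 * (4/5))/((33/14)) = 168/5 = 33.60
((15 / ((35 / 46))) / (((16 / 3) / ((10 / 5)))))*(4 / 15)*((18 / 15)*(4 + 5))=21.29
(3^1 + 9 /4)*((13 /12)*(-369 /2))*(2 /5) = -33579 /80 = -419.74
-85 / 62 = -1.37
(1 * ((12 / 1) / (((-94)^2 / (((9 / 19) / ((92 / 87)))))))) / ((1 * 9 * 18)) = 29 / 7722664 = 0.00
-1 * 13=-13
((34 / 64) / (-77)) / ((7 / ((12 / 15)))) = -17 / 21560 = -0.00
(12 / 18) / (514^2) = 1 / 396294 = 0.00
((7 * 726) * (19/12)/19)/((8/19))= 16093/16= 1005.81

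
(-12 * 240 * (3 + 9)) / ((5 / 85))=-587520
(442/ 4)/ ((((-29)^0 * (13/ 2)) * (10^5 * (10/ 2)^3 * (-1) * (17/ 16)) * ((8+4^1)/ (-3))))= 1/ 3125000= 0.00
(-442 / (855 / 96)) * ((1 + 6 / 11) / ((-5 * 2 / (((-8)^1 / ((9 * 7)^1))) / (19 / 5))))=-961792 / 259875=-3.70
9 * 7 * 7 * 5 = 2205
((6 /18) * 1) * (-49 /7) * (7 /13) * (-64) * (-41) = -128576 /39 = -3296.82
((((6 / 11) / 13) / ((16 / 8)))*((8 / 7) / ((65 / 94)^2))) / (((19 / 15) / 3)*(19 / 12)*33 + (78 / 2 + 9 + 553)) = 7634304 / 94862362595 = 0.00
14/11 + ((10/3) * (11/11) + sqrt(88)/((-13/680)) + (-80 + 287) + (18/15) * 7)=-270.68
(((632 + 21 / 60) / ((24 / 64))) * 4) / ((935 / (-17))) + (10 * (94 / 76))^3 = 10012780691 / 5658675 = 1769.46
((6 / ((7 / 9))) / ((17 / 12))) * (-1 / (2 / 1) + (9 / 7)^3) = 361260 / 40817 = 8.85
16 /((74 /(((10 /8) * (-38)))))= -380 /37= -10.27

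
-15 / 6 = -5 / 2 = -2.50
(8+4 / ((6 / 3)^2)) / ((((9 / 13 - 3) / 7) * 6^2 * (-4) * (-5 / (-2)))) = 91 / 1200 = 0.08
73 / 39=1.87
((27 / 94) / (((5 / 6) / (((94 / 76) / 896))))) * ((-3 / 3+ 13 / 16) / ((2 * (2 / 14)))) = -243 / 778240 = -0.00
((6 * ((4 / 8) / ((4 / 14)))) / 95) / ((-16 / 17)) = -357 / 3040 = -0.12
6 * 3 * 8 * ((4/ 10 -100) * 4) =-286848/ 5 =-57369.60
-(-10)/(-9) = -10/9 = -1.11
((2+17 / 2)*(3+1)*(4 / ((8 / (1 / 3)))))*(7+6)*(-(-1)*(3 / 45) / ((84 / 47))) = 611 / 180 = 3.39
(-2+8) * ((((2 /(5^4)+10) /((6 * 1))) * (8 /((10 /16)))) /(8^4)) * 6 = 4689 /25000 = 0.19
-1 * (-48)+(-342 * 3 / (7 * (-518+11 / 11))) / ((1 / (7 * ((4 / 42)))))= 174396 / 3619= 48.19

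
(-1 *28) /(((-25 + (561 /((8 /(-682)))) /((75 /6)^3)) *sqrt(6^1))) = 31250 *sqrt(6) /331383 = 0.23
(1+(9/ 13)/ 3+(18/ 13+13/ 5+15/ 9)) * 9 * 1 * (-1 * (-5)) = 309.69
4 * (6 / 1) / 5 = 24 / 5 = 4.80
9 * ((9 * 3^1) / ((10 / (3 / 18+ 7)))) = 3483 / 20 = 174.15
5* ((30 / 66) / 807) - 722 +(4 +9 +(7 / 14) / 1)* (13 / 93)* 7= -390098215 / 550374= -708.79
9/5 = 1.80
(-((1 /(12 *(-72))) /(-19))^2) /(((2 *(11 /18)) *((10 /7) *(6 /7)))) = -49 /19762237440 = -0.00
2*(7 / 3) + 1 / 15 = 71 / 15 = 4.73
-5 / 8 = -0.62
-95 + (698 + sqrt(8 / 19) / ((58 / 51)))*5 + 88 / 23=3401.68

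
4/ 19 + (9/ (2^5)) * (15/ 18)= 541/ 1216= 0.44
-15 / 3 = -5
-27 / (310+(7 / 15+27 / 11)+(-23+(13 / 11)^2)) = -49005 / 528742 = -0.09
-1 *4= -4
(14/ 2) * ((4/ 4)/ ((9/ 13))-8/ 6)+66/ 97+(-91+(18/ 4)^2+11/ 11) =-238475/ 3492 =-68.29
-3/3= -1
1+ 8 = 9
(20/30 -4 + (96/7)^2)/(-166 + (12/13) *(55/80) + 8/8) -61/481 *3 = -24572939/16333317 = -1.50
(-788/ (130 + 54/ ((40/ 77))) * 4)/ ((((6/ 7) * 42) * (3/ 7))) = -110320/ 126333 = -0.87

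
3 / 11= 0.27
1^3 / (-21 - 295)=-1 / 316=-0.00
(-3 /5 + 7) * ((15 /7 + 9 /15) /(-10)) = -1536 /875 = -1.76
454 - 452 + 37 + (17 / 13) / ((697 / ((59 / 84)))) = 39.00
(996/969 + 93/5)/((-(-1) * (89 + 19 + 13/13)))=31699/176035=0.18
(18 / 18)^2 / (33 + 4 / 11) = 11 / 367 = 0.03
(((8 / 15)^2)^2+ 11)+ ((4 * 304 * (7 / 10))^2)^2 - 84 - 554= 524960297650.35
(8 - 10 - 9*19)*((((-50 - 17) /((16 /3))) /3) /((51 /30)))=426.14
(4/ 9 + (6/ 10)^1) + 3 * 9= 1262/ 45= 28.04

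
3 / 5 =0.60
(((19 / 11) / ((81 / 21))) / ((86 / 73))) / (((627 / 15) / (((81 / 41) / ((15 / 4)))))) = 0.00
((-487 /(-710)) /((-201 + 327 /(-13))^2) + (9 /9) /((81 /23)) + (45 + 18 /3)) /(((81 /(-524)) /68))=-6308081894471029 /279615057750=-22559.88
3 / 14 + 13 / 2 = 47 / 7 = 6.71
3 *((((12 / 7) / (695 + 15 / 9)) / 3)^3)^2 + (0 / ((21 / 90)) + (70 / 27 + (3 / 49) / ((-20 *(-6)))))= 85814261123206502838067463 / 33093273908488039005375000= 2.59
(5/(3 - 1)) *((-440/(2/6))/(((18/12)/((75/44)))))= -3750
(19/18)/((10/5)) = 19/36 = 0.53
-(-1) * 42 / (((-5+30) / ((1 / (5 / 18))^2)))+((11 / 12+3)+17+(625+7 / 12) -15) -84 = 711591 / 1250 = 569.27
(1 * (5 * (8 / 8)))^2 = 25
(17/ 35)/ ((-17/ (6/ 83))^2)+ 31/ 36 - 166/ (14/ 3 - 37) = 85811748637/ 14313550860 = 6.00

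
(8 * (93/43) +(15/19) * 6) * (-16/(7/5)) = -251.88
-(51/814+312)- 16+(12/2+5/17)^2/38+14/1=-699548967/2234837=-313.02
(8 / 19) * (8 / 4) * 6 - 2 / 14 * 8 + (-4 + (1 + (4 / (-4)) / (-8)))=1101 / 1064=1.03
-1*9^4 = -6561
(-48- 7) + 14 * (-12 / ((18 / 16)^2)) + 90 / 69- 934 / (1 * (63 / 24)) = -542.25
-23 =-23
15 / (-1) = -15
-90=-90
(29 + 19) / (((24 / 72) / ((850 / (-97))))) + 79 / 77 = -9417137 / 7469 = -1260.83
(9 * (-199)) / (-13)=1791 / 13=137.77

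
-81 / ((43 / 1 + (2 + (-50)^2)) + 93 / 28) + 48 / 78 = 541340 / 927589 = 0.58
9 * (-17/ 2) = -153/ 2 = -76.50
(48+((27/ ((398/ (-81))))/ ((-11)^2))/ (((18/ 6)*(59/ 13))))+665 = 2025853109/ 2841322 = 713.00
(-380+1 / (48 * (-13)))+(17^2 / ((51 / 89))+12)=28357 / 208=136.33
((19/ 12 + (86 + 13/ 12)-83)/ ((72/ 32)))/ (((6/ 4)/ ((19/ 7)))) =2584/ 567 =4.56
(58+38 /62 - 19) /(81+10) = 1228 /2821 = 0.44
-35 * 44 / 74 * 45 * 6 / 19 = -207900 / 703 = -295.73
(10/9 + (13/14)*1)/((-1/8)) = -1028/63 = -16.32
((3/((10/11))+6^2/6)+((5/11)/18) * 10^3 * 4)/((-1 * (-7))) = 15601/990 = 15.76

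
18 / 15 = 6 / 5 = 1.20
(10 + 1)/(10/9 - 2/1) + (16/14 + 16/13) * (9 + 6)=16911/728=23.23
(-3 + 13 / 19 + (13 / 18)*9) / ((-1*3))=-53 / 38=-1.39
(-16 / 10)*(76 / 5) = -608 / 25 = -24.32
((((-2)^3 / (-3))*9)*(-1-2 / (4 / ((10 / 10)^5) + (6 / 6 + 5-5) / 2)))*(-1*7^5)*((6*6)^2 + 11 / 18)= 20397445796 / 27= 755460955.41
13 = 13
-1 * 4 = -4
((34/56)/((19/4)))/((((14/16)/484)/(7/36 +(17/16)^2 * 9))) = 49073849/67032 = 732.10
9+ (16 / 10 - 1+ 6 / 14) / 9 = 319 / 35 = 9.11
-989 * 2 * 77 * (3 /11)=-41538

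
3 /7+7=52 /7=7.43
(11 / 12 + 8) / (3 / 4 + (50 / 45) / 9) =2889 / 283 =10.21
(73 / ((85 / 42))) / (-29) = -3066 / 2465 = -1.24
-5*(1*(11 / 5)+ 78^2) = -30431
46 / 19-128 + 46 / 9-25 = -24875 / 171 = -145.47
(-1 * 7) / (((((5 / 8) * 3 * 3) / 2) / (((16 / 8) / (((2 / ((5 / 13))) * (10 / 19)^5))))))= -17332693 / 731250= -23.70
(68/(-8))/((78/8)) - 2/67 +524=1366856/2613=523.10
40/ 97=0.41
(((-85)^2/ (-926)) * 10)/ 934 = -36125/ 432442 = -0.08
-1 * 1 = -1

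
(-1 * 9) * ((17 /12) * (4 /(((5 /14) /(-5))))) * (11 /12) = 1309 /2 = 654.50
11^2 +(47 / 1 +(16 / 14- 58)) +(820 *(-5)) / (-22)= 22908 / 77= 297.51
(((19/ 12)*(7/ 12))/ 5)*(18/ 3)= 133/ 120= 1.11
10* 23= 230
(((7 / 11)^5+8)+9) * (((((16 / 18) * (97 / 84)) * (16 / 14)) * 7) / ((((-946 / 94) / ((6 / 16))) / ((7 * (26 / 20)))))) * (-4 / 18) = 326522527916 / 30851734815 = 10.58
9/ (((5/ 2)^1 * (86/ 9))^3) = 6561/ 9938375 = 0.00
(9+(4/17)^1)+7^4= 40974/17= 2410.24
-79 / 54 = -1.46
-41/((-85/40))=328/17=19.29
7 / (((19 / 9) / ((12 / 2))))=378 / 19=19.89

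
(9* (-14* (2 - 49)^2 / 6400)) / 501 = -46389 / 534400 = -0.09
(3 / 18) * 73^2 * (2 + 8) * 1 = 26645 / 3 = 8881.67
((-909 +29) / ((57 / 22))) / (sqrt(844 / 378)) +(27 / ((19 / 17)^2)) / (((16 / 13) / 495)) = 50212305 / 5776-9680 * sqrt(8862) / 4009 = 8465.96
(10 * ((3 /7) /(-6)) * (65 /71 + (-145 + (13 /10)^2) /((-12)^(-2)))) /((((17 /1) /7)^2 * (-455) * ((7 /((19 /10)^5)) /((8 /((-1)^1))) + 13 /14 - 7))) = 1269738005881646 /1411714584275125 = 0.90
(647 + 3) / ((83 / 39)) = 305.42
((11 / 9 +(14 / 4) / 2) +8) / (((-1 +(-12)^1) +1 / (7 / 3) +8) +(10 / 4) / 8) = -11060 / 4293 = -2.58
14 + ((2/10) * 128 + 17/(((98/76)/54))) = 184122/245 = 751.52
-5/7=-0.71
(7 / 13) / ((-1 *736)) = -0.00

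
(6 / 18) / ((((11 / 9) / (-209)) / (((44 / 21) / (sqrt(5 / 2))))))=-836*sqrt(10) / 35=-75.53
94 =94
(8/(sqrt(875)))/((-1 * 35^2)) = -8 * sqrt(35)/214375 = -0.00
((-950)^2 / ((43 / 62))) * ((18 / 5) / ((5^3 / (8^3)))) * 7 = 5775630336 / 43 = 134316984.56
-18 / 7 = -2.57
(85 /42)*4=170 /21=8.10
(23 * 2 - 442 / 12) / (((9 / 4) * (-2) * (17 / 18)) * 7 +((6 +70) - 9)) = 110 / 447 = 0.25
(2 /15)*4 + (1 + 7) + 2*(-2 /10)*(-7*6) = 76 /3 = 25.33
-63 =-63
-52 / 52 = -1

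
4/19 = 0.21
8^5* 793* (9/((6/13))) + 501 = 506708469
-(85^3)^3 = -231616946283203125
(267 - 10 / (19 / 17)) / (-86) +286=462421 / 1634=283.00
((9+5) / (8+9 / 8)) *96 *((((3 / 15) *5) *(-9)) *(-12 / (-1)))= -1161216 / 73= -15907.07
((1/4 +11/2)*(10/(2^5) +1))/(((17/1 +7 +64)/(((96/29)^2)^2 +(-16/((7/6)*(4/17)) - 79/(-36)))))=262340676671/47800879104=5.49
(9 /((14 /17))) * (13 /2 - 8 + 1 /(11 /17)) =153 /308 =0.50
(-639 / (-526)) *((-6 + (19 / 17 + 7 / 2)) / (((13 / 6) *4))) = -90099 / 464984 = -0.19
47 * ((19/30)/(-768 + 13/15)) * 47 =-41971/23014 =-1.82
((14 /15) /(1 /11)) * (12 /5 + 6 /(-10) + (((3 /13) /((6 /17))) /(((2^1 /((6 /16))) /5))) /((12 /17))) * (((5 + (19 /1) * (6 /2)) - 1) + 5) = 1808.10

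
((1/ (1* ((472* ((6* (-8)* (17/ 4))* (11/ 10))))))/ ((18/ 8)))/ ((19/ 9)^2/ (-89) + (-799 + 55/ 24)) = 0.00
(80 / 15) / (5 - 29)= -2 / 9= -0.22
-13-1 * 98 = -111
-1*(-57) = 57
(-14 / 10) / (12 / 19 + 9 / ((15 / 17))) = -19 / 147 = -0.13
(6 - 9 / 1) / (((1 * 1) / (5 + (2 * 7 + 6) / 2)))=-45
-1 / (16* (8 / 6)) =-3 / 64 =-0.05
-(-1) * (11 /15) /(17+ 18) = 11 /525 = 0.02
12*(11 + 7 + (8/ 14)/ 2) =1536/ 7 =219.43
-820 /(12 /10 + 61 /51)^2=-53320500 /373321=-142.83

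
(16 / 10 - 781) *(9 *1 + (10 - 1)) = -70146 / 5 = -14029.20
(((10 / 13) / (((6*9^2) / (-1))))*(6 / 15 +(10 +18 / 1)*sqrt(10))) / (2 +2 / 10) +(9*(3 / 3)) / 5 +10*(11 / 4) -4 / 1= 8791397 / 347490 -700*sqrt(10) / 34749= 25.24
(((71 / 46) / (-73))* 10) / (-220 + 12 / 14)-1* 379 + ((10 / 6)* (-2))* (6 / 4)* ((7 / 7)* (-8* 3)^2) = -3259.00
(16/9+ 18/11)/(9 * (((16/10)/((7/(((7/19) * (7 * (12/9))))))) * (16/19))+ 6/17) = 5185765/9583893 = 0.54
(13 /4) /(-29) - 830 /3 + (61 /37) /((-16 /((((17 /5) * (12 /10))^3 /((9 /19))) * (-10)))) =-5192174027 /40237500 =-129.04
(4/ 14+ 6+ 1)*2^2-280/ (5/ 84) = -4674.86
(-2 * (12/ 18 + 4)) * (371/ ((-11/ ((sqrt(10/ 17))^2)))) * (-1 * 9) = -311640/ 187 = -1666.52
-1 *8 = -8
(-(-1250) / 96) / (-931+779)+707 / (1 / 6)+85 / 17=30985487 / 7296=4246.91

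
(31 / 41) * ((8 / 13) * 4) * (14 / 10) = 6944 / 2665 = 2.61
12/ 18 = 2/ 3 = 0.67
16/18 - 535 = -4807/9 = -534.11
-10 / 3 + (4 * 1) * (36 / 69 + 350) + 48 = 99826 / 69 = 1446.75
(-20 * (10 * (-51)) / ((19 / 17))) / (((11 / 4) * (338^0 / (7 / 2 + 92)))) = 66238800 / 209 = 316932.06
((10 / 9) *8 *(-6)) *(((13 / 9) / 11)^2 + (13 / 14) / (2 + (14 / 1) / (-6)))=30389840 / 205821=147.65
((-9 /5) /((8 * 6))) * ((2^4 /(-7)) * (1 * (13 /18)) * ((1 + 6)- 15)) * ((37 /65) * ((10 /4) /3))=-74 /315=-0.23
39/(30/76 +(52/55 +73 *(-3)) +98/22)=-2470/13503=-0.18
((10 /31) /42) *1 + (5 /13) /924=1005 /124124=0.01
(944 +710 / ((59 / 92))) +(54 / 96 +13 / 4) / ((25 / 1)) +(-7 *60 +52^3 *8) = 26585288399 / 23600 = 1126495.27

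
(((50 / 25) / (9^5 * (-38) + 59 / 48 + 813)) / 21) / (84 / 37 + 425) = -0.00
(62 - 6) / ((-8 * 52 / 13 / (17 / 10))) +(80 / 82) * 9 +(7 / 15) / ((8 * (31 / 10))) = 888323 / 152520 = 5.82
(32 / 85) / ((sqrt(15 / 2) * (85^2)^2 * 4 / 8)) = 64 * sqrt(30) / 66555796875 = 0.00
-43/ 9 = -4.78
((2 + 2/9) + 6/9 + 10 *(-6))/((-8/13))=3341/36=92.81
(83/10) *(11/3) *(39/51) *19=225511/510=442.18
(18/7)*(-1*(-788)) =14184/7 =2026.29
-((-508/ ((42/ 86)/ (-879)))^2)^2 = -698887049207462729163994.00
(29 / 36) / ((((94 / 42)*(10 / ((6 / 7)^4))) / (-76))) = -119016 / 80605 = -1.48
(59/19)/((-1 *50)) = -59/950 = -0.06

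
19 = 19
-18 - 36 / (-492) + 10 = -325 / 41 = -7.93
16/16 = 1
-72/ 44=-18/ 11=-1.64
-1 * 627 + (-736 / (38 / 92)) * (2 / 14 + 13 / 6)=-1892189 / 399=-4742.33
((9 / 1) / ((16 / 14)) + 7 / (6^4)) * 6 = 10213 / 216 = 47.28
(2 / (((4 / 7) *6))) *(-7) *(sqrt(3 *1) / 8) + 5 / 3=5 / 3-49 *sqrt(3) / 96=0.78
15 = 15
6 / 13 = 0.46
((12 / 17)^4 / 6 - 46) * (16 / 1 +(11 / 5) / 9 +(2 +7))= -872109472 / 751689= -1160.20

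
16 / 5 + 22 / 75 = 262 / 75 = 3.49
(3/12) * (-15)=-15/4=-3.75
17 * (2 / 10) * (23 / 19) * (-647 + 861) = 880.78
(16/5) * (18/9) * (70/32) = 14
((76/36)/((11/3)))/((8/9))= 57/88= 0.65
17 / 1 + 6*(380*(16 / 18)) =6131 / 3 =2043.67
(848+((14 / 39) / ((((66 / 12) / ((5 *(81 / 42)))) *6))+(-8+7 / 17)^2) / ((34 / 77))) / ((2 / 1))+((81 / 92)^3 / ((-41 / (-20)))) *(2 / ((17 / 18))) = 62450616761735 / 127443436172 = 490.03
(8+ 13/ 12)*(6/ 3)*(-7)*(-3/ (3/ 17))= 12971/ 6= 2161.83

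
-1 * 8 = -8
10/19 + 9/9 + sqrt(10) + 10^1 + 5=sqrt(10) + 314/19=19.69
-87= -87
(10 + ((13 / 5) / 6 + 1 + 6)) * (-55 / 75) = -5753 / 450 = -12.78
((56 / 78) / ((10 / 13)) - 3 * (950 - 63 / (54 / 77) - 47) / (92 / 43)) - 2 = -3149899 / 2760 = -1141.27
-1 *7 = -7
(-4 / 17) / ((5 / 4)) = -16 / 85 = -0.19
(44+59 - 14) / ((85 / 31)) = 2759 / 85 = 32.46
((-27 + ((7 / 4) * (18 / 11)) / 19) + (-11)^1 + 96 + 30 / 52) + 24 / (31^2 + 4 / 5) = 255888169 / 4355351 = 58.75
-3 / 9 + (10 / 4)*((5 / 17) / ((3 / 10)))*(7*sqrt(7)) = -1 / 3 + 875*sqrt(7) / 51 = 45.06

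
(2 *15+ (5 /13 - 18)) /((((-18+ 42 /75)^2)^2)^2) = 24566650390625 /16975996087155095830528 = 0.00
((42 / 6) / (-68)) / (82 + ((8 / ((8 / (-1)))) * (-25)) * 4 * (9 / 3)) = -0.00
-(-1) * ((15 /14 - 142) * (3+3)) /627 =-1973 /1463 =-1.35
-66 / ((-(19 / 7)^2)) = 3234 / 361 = 8.96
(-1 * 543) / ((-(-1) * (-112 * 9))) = 181 / 336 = 0.54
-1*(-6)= 6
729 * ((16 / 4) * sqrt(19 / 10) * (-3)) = -4374 * sqrt(190) / 5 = -12058.29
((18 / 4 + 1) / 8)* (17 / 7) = 187 / 112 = 1.67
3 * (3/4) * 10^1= 45/2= 22.50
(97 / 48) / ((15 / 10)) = 97 / 72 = 1.35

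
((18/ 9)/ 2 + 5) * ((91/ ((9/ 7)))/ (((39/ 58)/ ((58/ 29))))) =11368/ 9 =1263.11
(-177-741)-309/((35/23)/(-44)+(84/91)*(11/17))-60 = -192188790/125849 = -1527.14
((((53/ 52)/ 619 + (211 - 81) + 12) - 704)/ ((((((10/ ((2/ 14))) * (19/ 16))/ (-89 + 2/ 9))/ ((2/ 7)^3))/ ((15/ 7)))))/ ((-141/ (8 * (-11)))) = 61856105344/ 3303864837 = 18.72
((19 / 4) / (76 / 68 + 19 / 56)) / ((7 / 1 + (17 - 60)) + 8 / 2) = -119 / 1168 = -0.10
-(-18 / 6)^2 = -9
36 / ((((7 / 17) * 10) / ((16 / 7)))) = 4896 / 245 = 19.98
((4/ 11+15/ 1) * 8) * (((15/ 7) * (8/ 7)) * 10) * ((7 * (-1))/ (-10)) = 162240/ 77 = 2107.01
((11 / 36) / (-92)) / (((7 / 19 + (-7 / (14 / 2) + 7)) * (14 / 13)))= -247 / 510048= -0.00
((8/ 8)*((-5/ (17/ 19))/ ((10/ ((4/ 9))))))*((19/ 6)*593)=-214073/ 459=-466.39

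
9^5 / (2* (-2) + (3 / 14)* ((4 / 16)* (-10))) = -1653372 / 127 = -13018.68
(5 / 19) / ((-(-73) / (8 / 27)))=40 / 37449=0.00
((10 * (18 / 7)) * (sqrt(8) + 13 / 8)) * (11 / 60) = 429 / 56 + 66 * sqrt(2) / 7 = 20.99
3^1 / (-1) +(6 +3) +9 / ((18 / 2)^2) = 55 / 9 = 6.11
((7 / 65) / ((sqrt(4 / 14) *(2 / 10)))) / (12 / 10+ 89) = 35 *sqrt(14) / 11726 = 0.01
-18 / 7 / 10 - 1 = -44 / 35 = -1.26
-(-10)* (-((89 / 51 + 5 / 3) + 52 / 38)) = -15440 / 323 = -47.80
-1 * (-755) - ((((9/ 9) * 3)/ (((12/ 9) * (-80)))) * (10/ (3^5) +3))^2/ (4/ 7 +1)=619961105153/ 821145600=755.00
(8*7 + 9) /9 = 65 /9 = 7.22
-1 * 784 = -784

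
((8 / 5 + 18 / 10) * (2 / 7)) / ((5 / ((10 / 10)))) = 34 / 175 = 0.19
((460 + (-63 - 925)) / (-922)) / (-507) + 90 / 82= 1.10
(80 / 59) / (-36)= -20 / 531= -0.04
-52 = -52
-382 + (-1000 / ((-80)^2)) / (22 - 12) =-24449 / 64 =-382.02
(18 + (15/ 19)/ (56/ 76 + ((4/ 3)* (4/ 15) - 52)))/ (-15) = -260931/ 217630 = -1.20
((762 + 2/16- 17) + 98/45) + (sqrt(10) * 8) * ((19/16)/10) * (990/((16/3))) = 5643 * sqrt(10)/32 + 269029/360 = 1304.95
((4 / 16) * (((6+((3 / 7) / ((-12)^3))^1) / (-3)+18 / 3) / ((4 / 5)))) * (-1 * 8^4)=-967700 / 189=-5120.11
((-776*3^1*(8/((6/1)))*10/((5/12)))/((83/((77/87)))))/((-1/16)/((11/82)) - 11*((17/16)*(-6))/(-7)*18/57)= 22378797056/102246953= 218.87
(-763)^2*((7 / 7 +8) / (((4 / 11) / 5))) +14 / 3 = 864521021 / 12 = 72043418.42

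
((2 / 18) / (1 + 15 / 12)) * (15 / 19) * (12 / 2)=40 / 171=0.23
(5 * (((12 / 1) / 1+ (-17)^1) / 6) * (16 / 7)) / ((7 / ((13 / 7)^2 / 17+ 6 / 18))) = -268000 / 367353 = -0.73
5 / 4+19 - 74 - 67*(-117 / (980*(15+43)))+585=30204089 / 56840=531.39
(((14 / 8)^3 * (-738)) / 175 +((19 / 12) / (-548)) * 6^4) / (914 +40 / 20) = -2887497 / 100393600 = -0.03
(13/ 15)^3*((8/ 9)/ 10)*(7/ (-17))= -61516/ 2581875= -0.02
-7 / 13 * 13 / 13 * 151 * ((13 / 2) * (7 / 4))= -7399 / 8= -924.88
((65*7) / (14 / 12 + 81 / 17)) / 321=3094 / 12947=0.24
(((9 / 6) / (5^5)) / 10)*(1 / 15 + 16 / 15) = 17 / 312500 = 0.00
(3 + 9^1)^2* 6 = 864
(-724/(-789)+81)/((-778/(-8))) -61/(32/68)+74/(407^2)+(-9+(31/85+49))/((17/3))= -121.66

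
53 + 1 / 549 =29098 / 549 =53.00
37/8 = 4.62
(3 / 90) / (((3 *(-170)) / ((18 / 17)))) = -0.00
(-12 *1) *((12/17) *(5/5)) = -144/17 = -8.47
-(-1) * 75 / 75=1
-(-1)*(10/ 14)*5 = 25/ 7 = 3.57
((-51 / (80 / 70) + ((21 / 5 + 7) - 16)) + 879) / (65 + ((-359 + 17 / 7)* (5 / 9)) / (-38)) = 13240017 / 1120600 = 11.82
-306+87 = -219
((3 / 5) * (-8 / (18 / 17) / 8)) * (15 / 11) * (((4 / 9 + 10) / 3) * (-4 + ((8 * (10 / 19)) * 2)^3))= -1083594212 / 679041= -1595.77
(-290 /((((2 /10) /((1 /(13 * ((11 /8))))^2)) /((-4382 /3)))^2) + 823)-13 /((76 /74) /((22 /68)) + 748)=-173385404163509429123 /1150593389554752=-150692.16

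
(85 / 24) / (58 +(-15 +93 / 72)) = 85 / 1063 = 0.08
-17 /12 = -1.42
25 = 25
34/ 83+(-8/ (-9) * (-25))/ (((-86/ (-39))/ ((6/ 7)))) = -8.23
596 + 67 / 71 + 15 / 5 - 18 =41318 / 71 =581.94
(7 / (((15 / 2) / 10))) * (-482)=-4498.67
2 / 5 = 0.40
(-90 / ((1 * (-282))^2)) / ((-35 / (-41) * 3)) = -41 / 92778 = -0.00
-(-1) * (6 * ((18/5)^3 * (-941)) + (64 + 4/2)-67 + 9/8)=-263419651/1000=-263419.65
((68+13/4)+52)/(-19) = -493/76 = -6.49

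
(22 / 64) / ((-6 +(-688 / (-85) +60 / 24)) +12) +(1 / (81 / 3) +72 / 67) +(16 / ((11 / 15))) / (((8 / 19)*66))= 18944496511 / 9879773904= 1.92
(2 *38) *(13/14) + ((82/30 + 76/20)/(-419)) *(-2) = 3106162/43995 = 70.60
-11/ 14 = -0.79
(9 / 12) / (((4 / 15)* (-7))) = -45 / 112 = -0.40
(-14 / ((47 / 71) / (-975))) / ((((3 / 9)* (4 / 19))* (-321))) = -9206925 / 10058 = -915.38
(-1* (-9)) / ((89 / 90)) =9.10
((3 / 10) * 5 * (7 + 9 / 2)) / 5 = 69 / 20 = 3.45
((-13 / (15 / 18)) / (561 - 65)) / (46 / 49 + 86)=-637 / 1760800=-0.00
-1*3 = -3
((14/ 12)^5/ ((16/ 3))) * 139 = 2336173/ 41472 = 56.33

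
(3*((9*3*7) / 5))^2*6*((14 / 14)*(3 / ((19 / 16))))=92588832 / 475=194923.86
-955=-955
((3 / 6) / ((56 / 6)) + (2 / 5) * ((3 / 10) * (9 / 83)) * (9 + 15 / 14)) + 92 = 10711853 / 116200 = 92.18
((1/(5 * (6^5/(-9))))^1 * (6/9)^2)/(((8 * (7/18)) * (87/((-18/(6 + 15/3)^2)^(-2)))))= -14641/852405120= -0.00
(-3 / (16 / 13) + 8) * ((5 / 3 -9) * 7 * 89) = -25413.21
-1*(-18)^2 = -324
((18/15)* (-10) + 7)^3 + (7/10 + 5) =-1193/10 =-119.30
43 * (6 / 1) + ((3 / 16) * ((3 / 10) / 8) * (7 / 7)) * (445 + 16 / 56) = 2339733 / 8960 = 261.13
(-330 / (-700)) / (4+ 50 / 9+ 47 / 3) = 297 / 15890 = 0.02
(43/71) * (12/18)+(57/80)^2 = 1242437/1363200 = 0.91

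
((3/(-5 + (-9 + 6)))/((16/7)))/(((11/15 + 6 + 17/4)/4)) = -315/5272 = -0.06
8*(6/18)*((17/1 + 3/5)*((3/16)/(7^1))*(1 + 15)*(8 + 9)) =11968/35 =341.94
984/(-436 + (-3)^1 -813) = -246/313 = -0.79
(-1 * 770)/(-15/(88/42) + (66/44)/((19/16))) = 643720/4929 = 130.60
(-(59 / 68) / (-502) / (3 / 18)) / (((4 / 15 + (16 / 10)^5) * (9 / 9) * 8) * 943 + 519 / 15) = 1659375 / 12985159470068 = 0.00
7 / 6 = 1.17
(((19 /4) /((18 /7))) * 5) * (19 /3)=12635 /216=58.50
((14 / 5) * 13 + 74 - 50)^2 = 91204 / 25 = 3648.16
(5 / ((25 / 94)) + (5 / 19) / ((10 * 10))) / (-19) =-1429 / 1444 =-0.99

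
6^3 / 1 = 216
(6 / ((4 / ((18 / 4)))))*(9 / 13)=4.67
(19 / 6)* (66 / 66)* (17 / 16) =323 / 96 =3.36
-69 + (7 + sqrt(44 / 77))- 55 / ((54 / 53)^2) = -335287 / 2916 + 2*sqrt(7) / 7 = -114.23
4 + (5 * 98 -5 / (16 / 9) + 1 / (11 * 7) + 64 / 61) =36993547 / 75152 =492.25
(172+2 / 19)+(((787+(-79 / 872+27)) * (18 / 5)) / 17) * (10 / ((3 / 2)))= 46513863 / 35207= 1321.15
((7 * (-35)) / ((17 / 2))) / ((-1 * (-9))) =-490 / 153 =-3.20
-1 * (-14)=14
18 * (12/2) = 108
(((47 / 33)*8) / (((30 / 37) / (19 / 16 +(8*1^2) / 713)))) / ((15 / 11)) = 951233 / 77004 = 12.35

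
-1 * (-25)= 25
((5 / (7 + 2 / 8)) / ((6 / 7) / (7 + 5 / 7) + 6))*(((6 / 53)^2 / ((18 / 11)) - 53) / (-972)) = 148855 / 24193917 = 0.01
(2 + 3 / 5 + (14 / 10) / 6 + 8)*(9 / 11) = 195 / 22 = 8.86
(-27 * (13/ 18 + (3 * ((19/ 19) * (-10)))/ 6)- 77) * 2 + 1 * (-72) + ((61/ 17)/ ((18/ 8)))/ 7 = 5599/ 1071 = 5.23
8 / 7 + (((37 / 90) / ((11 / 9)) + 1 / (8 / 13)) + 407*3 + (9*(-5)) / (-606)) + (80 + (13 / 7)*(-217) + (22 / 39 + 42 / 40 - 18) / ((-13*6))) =213247204979 / 236576340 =901.39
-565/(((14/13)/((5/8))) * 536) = -36725/60032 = -0.61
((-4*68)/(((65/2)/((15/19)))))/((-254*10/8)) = 3264/156845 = 0.02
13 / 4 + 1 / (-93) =1205 / 372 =3.24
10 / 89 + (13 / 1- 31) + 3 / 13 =-20429 / 1157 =-17.66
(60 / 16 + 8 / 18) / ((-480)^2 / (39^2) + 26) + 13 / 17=0.79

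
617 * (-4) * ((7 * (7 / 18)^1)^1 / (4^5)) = -30233 / 4608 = -6.56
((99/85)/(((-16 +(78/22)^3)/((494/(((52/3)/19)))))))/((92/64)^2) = 18266345856/1709704195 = 10.68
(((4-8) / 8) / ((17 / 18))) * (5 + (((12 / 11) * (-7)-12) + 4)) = 1053 / 187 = 5.63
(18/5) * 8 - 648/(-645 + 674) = 936/145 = 6.46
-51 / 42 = -1.21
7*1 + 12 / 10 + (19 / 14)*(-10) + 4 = -48 / 35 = -1.37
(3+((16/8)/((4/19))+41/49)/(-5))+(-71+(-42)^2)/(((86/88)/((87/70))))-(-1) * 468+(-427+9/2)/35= 27495847/10535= 2609.95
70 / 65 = 14 / 13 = 1.08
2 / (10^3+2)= 1 / 501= 0.00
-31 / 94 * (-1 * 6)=93 / 47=1.98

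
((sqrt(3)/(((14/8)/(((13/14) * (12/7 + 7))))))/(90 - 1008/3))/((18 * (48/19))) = -15067 * sqrt(3)/36451296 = -0.00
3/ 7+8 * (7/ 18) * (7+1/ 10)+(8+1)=9928/ 315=31.52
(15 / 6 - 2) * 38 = 19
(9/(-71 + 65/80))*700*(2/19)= -9.45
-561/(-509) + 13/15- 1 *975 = -7429093/7635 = -973.03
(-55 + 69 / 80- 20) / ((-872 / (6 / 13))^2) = -53379 / 2570097920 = -0.00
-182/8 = -91/4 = -22.75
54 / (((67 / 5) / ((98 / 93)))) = 8820 / 2077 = 4.25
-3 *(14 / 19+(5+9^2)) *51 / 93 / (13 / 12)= -1008576 / 7657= -131.72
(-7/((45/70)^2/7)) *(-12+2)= 96040/81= 1185.68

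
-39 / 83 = -0.47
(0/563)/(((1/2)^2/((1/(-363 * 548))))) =0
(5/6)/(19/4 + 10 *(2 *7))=10/1737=0.01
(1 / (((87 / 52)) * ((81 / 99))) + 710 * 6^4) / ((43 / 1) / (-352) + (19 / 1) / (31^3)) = -7555325893960064 / 997796475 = -7572011.01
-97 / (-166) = 97 / 166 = 0.58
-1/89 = -0.01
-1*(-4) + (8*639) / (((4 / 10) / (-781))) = -9981176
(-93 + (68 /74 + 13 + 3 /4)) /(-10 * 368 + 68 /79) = 915847 /43016496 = 0.02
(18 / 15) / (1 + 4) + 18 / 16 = 273 / 200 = 1.36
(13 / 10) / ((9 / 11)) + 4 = 503 / 90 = 5.59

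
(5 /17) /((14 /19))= 95 /238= 0.40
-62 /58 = -31 /29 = -1.07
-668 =-668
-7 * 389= -2723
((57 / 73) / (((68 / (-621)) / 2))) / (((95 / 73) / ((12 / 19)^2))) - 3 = -226191 / 30685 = -7.37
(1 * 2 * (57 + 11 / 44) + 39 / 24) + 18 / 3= 977 / 8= 122.12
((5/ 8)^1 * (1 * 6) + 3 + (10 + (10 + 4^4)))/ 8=1131/ 32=35.34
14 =14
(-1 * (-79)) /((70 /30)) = 237 /7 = 33.86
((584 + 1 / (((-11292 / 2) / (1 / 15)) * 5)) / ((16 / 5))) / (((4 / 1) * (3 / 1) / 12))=247294799 / 1355040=182.50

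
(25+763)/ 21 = 788/ 21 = 37.52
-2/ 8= -1/ 4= -0.25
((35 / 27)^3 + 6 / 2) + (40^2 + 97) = 1702.18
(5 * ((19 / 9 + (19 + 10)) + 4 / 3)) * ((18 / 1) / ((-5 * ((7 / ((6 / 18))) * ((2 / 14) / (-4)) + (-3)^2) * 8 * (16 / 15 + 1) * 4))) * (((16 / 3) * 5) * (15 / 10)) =-14600 / 341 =-42.82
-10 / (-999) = 10 / 999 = 0.01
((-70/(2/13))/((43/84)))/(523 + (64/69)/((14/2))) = -18460260/10864939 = -1.70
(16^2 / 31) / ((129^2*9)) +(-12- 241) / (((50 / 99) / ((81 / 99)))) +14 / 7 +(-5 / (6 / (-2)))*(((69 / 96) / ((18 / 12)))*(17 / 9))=-251549919097 / 619045200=-406.35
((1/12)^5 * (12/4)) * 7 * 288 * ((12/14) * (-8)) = -0.17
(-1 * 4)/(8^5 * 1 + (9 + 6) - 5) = -2/16389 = -0.00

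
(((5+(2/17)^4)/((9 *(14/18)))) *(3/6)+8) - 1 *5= 3925503/1169294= 3.36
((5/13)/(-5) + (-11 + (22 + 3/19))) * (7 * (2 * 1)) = 38318/247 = 155.13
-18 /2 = -9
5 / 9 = 0.56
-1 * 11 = -11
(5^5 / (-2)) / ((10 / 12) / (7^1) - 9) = 65625 / 373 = 175.94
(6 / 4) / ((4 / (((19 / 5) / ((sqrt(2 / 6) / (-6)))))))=-171 * sqrt(3) / 20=-14.81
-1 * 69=-69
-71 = -71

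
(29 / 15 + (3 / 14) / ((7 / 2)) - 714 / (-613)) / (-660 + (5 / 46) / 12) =-0.00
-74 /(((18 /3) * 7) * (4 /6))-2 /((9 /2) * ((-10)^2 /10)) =-1693 /630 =-2.69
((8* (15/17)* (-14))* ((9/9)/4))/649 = -420/11033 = -0.04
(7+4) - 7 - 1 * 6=-2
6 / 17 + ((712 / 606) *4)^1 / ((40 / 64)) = 202754 / 25755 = 7.87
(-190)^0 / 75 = 1 / 75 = 0.01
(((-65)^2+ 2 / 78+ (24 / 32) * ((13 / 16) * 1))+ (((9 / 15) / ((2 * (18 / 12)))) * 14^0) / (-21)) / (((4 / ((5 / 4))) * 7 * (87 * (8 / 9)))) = 369150643 / 151330816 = 2.44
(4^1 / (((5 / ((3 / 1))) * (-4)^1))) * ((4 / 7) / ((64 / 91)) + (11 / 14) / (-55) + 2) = -1.68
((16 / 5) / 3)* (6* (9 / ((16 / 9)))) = 162 / 5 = 32.40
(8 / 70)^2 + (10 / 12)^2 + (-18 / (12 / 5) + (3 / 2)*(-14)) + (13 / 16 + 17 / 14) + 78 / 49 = -4264271 / 176400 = -24.17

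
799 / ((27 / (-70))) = -55930 / 27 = -2071.48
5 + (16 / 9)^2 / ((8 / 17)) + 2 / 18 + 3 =1201 / 81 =14.83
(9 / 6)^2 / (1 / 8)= 18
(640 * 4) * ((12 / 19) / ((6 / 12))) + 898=78502 / 19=4131.68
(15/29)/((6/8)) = 20/29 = 0.69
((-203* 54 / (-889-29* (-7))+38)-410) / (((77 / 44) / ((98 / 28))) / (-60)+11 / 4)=-2093400 / 16121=-129.86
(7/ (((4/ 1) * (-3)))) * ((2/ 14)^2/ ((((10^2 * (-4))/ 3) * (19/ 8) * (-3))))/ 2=-1/ 159600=-0.00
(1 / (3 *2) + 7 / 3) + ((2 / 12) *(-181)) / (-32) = 661 / 192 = 3.44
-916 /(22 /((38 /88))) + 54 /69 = -95717 /5566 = -17.20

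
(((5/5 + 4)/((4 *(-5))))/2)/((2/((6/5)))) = -3/40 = -0.08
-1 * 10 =-10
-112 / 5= -22.40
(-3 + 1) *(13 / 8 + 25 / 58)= -477 / 116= -4.11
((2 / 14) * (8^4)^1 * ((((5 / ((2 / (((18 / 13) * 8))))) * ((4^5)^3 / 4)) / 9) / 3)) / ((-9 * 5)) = -8796093022208 / 2457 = -3580013440.05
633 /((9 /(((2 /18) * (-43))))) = -9073 /27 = -336.04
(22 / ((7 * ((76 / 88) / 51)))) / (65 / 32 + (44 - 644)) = -0.31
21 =21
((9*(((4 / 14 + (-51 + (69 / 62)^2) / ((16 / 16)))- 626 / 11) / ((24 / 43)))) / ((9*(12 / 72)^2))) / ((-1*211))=4062033399 / 124906936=32.52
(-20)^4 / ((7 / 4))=640000 / 7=91428.57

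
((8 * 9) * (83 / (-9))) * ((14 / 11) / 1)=-9296 / 11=-845.09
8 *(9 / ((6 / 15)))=180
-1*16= -16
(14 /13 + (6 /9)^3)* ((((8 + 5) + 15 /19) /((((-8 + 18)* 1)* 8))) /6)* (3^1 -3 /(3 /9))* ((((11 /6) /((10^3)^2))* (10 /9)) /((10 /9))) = -347281 /800280000000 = -0.00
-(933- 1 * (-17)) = -950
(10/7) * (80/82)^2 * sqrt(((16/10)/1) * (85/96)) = 8000 * sqrt(51)/35301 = 1.62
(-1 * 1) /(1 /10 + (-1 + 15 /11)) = -110 /51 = -2.16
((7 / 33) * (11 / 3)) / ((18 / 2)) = 7 / 81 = 0.09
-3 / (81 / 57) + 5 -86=-83.11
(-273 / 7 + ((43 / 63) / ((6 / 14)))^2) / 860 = -13291 / 313470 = -0.04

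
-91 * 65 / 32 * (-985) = 5826275 / 32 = 182071.09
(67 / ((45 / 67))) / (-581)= -4489 / 26145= -0.17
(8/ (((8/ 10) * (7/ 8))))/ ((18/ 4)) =160/ 63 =2.54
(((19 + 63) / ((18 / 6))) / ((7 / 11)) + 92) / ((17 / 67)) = 189878 / 357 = 531.87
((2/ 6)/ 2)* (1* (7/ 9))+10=547/ 54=10.13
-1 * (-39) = 39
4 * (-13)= -52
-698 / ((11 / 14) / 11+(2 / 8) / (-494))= -9841.73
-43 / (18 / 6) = -43 / 3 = -14.33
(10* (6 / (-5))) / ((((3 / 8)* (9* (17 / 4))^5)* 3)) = -32768 / 251523407979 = -0.00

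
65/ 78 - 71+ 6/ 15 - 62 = -3953/ 30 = -131.77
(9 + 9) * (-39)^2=27378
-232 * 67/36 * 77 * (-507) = 50568518/3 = 16856172.67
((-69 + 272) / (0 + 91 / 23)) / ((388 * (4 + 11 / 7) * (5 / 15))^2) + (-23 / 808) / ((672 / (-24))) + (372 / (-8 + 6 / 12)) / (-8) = 14500491993817 / 2338368337760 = 6.20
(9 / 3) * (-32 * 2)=-192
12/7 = 1.71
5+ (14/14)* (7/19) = 102/19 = 5.37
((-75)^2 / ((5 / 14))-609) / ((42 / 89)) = 64169 / 2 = 32084.50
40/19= 2.11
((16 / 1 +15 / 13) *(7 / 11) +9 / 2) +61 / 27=17.68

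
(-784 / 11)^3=-481890304 / 1331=-362051.32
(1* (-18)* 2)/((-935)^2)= -36/874225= -0.00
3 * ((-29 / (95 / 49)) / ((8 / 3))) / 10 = -12789 / 7600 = -1.68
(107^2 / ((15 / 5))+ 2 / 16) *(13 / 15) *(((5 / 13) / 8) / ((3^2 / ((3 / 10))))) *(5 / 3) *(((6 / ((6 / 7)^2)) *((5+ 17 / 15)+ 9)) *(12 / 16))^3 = 25209694009205573 / 3583180800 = 7035562.93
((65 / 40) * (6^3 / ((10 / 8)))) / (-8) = -351 / 10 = -35.10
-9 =-9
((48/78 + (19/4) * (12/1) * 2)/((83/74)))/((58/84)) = 4630920/31291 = 148.00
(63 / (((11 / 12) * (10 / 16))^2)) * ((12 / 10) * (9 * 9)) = 282175488 / 15125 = 18656.23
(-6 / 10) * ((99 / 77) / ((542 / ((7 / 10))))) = -27 / 27100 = -0.00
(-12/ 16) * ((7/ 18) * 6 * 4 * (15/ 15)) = -7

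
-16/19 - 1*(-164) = 3100/19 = 163.16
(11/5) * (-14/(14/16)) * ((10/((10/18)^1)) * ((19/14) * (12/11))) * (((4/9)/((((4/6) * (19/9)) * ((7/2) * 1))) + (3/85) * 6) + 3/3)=-25434432/20825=-1221.34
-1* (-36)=36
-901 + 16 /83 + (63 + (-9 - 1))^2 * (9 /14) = 1051585 /1162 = 904.98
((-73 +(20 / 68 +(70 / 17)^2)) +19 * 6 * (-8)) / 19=-50.93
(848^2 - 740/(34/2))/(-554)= -6112014/4709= -1297.94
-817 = -817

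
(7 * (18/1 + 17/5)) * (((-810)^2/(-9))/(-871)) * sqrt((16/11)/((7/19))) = 6240240 * sqrt(1463)/9581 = 24912.23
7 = 7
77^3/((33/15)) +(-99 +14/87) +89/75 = 150377577/725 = 207417.35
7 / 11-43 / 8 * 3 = -1363 / 88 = -15.49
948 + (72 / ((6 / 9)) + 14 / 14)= 1057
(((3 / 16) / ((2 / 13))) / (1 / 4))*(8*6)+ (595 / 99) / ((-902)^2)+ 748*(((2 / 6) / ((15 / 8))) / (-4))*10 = -7929383989 / 80546796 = -98.44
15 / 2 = 7.50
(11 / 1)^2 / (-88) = -11 / 8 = -1.38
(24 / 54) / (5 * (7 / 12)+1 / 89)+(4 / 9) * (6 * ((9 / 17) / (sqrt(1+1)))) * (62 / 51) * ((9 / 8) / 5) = 1424 / 9381+279 * sqrt(2) / 1445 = 0.42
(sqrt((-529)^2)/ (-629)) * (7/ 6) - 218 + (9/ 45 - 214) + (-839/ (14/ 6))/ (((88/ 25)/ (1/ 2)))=-5624311271/ 11623920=-483.86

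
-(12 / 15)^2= -0.64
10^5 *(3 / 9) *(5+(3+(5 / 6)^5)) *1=204165625 / 729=280062.59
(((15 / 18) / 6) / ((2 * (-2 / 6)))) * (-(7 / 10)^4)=2401 / 48000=0.05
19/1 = 19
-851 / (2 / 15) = -12765 / 2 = -6382.50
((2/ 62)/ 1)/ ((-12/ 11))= -11/ 372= -0.03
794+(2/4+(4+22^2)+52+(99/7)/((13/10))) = 244859/182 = 1345.38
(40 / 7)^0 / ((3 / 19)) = 6.33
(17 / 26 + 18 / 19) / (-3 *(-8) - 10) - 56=-55215 / 988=-55.89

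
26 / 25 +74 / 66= 1783 / 825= 2.16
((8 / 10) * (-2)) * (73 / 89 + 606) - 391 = -606051 / 445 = -1361.91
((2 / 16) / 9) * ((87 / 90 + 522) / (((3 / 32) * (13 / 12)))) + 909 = 1720807 / 1755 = 980.52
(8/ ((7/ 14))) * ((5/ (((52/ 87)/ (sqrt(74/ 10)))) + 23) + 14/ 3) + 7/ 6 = 348 * sqrt(185)/ 13 + 2663/ 6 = 807.93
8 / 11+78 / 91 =122 / 77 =1.58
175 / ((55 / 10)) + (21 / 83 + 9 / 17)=505994 / 15521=32.60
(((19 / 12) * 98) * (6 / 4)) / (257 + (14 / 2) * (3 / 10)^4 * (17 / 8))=18620000 / 20569639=0.91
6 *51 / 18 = 17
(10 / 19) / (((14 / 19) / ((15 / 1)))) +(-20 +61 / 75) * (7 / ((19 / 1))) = 36364 / 9975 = 3.65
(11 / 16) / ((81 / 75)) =275 / 432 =0.64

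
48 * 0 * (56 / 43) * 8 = 0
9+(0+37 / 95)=892 / 95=9.39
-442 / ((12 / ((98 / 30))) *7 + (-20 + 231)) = -3094 / 1657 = -1.87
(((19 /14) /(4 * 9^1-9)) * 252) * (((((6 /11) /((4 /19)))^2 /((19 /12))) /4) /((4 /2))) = 3249 /484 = 6.71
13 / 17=0.76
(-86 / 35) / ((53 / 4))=-344 / 1855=-0.19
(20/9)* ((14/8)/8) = 0.49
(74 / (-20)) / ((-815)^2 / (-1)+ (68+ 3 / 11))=11 / 1974520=0.00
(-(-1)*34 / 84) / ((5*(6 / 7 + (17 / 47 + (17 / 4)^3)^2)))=76908544 / 5652285605865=0.00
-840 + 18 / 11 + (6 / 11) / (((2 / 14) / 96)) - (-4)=-5146 / 11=-467.82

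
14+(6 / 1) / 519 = 2424 / 173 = 14.01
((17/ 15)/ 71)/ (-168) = -17/ 178920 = -0.00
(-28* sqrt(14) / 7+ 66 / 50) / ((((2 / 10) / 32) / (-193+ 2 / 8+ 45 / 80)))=-40590+ 123000* sqrt(14)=419633.86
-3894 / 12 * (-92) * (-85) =-2537590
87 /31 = 2.81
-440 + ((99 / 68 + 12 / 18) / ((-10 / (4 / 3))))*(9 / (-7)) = -523167 / 1190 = -439.64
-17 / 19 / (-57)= 17 / 1083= 0.02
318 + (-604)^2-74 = 365060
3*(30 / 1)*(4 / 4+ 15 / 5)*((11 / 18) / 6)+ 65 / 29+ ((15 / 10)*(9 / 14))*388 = 251548 / 609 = 413.05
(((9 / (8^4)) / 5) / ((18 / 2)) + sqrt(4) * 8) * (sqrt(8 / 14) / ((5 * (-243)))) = -36409 * sqrt(7) / 9676800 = -0.01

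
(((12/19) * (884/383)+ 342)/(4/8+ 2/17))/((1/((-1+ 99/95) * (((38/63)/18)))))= 113303504/144412065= 0.78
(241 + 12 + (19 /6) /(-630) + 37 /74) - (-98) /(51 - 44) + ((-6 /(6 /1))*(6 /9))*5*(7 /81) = 9090379 /34020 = 267.21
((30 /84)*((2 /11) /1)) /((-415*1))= -1 /6391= -0.00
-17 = -17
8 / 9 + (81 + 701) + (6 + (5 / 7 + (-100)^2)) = 10789.60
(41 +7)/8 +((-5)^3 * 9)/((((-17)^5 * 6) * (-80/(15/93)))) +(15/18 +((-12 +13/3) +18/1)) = 72537653291/4225494432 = 17.17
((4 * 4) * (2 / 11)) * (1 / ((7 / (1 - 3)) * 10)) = -32 / 385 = -0.08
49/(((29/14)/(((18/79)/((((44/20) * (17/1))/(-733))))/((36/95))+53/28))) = -200482569/856834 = -233.98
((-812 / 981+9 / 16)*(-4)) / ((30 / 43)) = 179009 / 117720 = 1.52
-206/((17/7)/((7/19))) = -10094/323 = -31.25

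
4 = 4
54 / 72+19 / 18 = 65 / 36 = 1.81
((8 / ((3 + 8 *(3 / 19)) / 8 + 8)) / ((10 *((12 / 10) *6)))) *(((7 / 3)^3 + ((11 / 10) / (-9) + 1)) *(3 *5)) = 278692 / 105057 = 2.65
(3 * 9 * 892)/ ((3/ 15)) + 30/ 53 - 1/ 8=51058267/ 424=120420.44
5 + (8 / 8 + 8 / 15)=98 / 15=6.53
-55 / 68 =-0.81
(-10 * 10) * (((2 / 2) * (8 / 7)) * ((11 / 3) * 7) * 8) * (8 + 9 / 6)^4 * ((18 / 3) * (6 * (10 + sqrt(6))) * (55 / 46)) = -1892260920000 / 23-189226092000 * sqrt(6) / 23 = -102424708322.65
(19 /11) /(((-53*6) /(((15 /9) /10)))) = -19 /20988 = -0.00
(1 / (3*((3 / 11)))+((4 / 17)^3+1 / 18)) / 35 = 114151 / 3095190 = 0.04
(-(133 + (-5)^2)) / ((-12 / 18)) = 237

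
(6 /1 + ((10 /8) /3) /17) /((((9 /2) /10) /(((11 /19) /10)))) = 13519 /17442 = 0.78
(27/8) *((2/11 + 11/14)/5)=4023/6160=0.65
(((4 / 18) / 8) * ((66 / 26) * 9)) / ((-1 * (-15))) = 11 / 260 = 0.04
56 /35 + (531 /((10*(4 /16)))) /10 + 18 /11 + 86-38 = 19931 /275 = 72.48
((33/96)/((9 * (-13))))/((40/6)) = -11/24960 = -0.00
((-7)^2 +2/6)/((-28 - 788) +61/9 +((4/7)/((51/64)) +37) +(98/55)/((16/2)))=-11623920/181729561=-0.06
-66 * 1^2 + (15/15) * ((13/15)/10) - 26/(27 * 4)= -44654/675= -66.15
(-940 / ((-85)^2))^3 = -0.00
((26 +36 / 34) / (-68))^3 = -1520875 / 24137569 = -0.06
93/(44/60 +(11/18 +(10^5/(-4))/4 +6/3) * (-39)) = 310/812163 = 0.00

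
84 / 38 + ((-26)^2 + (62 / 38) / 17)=219093 / 323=678.31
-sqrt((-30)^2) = -30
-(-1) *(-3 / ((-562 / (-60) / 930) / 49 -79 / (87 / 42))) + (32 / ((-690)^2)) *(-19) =13926735065948 / 179966329780275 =0.08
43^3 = 79507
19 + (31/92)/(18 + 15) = 19.01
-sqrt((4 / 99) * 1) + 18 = 18- 2 * sqrt(11) / 33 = 17.80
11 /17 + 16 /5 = 327 /85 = 3.85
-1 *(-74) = 74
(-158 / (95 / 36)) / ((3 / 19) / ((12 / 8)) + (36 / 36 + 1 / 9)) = -6399 / 130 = -49.22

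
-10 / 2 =-5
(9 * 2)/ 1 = 18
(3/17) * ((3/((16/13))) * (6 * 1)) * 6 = 1053/68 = 15.49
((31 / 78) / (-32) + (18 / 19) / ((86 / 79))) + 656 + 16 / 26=1340740433 / 2039232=657.47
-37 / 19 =-1.95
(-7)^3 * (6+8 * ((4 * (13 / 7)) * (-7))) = 140630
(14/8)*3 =21/4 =5.25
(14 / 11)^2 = 196 / 121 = 1.62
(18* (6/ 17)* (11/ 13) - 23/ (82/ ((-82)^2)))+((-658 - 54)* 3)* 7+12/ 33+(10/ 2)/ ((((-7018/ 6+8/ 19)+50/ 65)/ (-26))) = -35429309380836/ 2104859471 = -16832.15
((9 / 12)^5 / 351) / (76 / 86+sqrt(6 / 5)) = -36765 / 25785344+16641 * sqrt(30) / 51570688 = 0.00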